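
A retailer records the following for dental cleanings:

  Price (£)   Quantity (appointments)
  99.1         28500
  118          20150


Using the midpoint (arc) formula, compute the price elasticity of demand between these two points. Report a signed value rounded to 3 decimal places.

-1.972

%ΔQ = (20150 − 28500) / [(28500 + 20150)/2] = -8350/24325 = -0.343268…
%ΔP = (118 − 99.1) / [(99.1 + 118)/2] = 18.9/108.55 = 0.174113…
Arc Ed = %ΔQ / %ΔP = (-8350/24325) / (18.9/108.55) = -1.97152…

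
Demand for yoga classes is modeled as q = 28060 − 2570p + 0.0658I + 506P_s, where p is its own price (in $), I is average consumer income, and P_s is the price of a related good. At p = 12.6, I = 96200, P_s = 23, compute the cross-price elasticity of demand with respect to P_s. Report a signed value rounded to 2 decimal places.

At the given values, q = 28060 − 2570(12.6) + 0.0658(96200) + 506(23) = 13645.96.
∂q/∂P_s = 506.
E = (506) × (23/13645.96) = 0.8528…

0.85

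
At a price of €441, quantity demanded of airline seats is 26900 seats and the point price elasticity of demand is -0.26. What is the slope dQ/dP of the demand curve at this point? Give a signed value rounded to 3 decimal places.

Ed = (dQ/dP)·(P/Q) ⇒ dQ/dP = Ed·Q/P = (-0.26)·26900/441 = -15.85941…

-15.859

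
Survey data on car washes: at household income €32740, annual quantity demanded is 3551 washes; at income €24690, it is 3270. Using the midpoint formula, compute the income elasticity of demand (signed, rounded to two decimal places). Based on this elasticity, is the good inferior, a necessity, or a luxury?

0.29; necessity

%ΔQ = (3270 − 3551)/[( 3551 + 3270)/2] = -281/3410.5 = -0.082392…
%ΔIncome = (24690 − 32740)/[( 32740 + 24690)/2] = -8050/28715 = -0.280341…
E_income = (-281/3410.5) / (-8050/28715) = 0.2939…
0 < E_income < 1 ⇒ normal good, necessity.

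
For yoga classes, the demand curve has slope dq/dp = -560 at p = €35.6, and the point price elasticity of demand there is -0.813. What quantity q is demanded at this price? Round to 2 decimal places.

Ed = (dq/dp)·(p/q) ⇒ q = (dq/dp)·p/Ed = (-560)·35.6/(-0.813) = 24521.5252…

24521.53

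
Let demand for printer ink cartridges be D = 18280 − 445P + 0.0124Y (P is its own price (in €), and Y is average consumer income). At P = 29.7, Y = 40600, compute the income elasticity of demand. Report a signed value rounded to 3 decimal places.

At the given values, D = 18280 − 445(29.7) + 0.0124(40600) = 5566.94.
∂D/∂Y = 0.0124.
E = (0.0124) × (40600/5566.94) = 0.09043…

0.090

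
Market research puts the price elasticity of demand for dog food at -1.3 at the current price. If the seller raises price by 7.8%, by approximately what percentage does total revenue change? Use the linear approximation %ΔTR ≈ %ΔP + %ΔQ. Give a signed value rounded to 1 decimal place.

-2.3%

%ΔQ ≈ Ed × %ΔP = (-1.3) × (+7.8%) = -10.1400%
%ΔTR ≈ %ΔP + %ΔQ = (+7.8%) + (-10.1400%) = -2.3400%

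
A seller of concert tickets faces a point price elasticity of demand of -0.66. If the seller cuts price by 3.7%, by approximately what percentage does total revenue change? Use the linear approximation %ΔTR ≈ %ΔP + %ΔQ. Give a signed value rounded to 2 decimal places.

-1.26%

%ΔQ ≈ Ed × %ΔP = (-0.66) × (-3.7%) = +2.4420%
%ΔTR ≈ %ΔP + %ΔQ = (-3.7%) + (+2.4420%) = -1.2580%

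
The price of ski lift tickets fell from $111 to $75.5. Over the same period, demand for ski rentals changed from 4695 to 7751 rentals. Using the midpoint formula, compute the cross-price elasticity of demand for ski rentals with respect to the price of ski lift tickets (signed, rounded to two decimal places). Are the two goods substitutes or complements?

%ΔQ_{ski rentals} = (7751 − 4695)/avg = 3056/6223 = 0.491081…
%ΔP_{ski lift tickets} = (75.5 − 111)/avg = -35.5/93.25 = -0.380697…
E_cross = (3056/6223) / (-35.5/93.25) = -1.2899…
E_cross < 0 ⇒ the goods are complements.

-1.29; complements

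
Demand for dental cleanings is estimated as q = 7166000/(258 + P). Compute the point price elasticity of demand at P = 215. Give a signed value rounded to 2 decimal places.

-0.45

dq/dP = −7166000/(258 + P)² = -32.0298. At P = 215, q = 15150.1.
Ed = (dq/dP)·(P/q) = (-32.0298) × (215/15150.1) = -0.4545…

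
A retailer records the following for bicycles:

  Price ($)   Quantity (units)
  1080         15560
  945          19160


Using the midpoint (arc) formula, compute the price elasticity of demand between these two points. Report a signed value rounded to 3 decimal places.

-1.555

%ΔQ = (19160 − 15560) / [(15560 + 19160)/2] = 3600/17360 = 0.207373…
%ΔP = (945 − 1080) / [(1080 + 945)/2] = -135/1012.5 = -0.133333…
Arc Ed = %ΔQ / %ΔP = (3600/17360) / (-135/1012.5) = -1.55529…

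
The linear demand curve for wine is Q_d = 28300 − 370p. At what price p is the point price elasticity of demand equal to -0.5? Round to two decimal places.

25.50

Ed = −370p/(28300 − 370p). Set this equal to -0.5:
370p = 0.5·(28300 − 370p) ⇒ 370p(1 + 0.5) = 0.5·28300
p = 0.5·28300 / (370·1.5) = 25.4954…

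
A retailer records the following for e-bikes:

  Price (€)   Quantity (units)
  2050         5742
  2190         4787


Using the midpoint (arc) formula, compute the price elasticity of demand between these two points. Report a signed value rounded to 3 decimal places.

-2.747

%ΔQ = (4787 − 5742) / [(5742 + 4787)/2] = -955/5264.5 = -0.181403…
%ΔP = (2190 − 2050) / [(2050 + 2190)/2] = 140/2120 = 0.066037…
Arc Ed = %ΔQ / %ΔP = (-955/5264.5) / (140/2120) = -2.74697…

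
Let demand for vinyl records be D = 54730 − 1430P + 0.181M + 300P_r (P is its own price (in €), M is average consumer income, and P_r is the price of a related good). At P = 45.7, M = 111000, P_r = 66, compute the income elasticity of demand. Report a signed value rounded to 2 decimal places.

0.69

At the given values, D = 54730 − 1430(45.7) + 0.181(111000) + 300(66) = 29270.
∂D/∂M = 0.181.
E = (0.181) × (111000/29270) = 0.6864…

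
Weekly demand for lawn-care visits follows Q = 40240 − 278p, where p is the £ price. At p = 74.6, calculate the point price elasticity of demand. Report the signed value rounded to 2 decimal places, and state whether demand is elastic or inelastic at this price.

-1.06; elastic

dQ/dp = −278. At p = 74.6, Q = 40240 − 278(74.6) = 19501.2.
Ed = (dQ/dp)·(p/Q) = −278 × (74.6/19501.2) = -1.0634…
|Ed| = 1.06 > 1, so demand is elastic.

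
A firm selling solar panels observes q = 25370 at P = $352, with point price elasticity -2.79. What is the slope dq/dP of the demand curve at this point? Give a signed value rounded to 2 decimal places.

Ed = (dq/dP)·(P/q) ⇒ dq/dP = Ed·q/P = (-2.79)·25370/352 = -201.0860…

-201.09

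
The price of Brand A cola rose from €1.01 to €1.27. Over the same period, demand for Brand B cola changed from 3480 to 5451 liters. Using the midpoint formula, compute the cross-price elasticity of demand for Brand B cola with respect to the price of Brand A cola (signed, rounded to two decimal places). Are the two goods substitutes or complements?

1.94; substitutes

%ΔQ_{Brand B cola} = (5451 − 3480)/avg = 1971/4465.5 = 0.441383…
%ΔP_{Brand A cola} = (1.27 − 1.01)/avg = 0.26/1.14 = 0.228070…
E_cross = (1971/4465.5) / (0.26/1.14) = 1.9352…
E_cross > 0 ⇒ the goods are substitutes.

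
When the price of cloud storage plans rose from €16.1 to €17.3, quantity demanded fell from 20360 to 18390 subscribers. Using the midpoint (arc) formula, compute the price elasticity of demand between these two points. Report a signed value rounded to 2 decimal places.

-1.42

%ΔQ = (18390 − 20360) / [(20360 + 18390)/2] = -1970/19375 = -0.101677…
%ΔP = (17.3 − 16.1) / [(16.1 + 17.3)/2] = 1.2/16.7 = 0.071856…
Arc Ed = %ΔQ / %ΔP = (-1970/19375) / (1.2/16.7) = -1.4150…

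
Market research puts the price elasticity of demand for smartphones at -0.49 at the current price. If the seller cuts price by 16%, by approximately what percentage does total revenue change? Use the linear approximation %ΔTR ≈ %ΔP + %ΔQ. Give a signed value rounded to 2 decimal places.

-8.16%

%ΔQ ≈ Ed × %ΔP = (-0.49) × (-16%) = +7.8400%
%ΔTR ≈ %ΔP + %ΔQ = (-16%) + (+7.8400%) = -8.1600%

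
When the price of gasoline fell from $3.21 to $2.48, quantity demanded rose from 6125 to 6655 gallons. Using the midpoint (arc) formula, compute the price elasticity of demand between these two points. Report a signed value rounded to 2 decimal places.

-0.32

%ΔQ = (6655 − 6125) / [(6125 + 6655)/2] = 530/6390 = 0.082942…
%ΔP = (2.48 − 3.21) / [(3.21 + 2.48)/2] = -0.73/2.845 = -0.256590…
Arc Ed = %ΔQ / %ΔP = (530/6390) / (-0.73/2.845) = -0.3232…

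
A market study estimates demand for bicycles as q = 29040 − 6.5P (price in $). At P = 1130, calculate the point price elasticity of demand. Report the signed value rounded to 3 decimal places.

dq/dP = −6.5. At P = 1130, q = 29040 − 6.5(1130) = 21695.
Ed = (dq/dP)·(P/q) = −6.5 × (1130/21695) = -0.33855…

-0.339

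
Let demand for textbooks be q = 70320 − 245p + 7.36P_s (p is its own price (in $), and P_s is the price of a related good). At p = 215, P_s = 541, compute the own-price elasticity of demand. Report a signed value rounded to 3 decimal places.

At the given values, q = 70320 − 245(215) + 7.36(541) = 21626.76.
∂q/∂p = −245.
E = (-245) × (215/21626.76) = -2.43563…

-2.436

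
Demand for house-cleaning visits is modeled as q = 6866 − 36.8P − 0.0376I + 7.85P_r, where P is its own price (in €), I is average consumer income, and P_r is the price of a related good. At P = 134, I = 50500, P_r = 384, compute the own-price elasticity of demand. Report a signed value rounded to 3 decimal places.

-1.617

At the given values, q = 6866 − 36.8(134) − 0.0376(50500) + 7.85(384) = 3050.4.
∂q/∂P = −36.8.
E = (-36.8) × (134/3050.4) = -1.61657…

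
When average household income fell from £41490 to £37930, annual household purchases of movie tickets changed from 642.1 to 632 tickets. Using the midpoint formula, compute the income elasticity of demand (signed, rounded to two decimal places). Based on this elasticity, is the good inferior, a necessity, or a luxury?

%ΔQ = (632 − 642.1)/[( 642.1 + 632)/2] = -10.1/637.05 = -0.015854…
%ΔIncome = (37930 − 41490)/[( 41490 + 37930)/2] = -3560/39710 = -0.089649…
E_income = (-10.1/637.05) / (-3560/39710) = 0.1768…
0 < E_income < 1 ⇒ normal good, necessity.

0.18; necessity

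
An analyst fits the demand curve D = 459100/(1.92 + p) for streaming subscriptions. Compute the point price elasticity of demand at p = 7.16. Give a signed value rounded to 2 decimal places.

dD/dp = −459100/(1.92 + p)² = -5568.47. At p = 7.16, D = 50561.7.
Ed = (dD/dp)·(p/D) = (-5568.47) × (7.16/50561.7) = -0.7885…

-0.79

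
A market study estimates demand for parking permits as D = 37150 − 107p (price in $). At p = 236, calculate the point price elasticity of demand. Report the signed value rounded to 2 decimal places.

dD/dp = −107. At p = 236, D = 37150 − 107(236) = 11898.
Ed = (dD/dp)·(p/D) = −107 × (236/11898) = -2.1223…

-2.12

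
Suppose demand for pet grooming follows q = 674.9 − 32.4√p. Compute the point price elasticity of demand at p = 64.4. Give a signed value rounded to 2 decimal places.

-0.31

dq/dp = −32.4/(2√p) = -2.0187. At p = 64.4, q = 414.891.
Ed = (dq/dp)·(p/q) = (-2.0187) × (64.4/414.891) = -0.3133…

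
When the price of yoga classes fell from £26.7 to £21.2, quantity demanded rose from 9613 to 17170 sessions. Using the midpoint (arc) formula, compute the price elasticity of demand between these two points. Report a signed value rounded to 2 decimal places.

-2.46

%ΔQ = (17170 − 9613) / [(9613 + 17170)/2] = 7557/13391.5 = 0.564313…
%ΔP = (21.2 − 26.7) / [(26.7 + 21.2)/2] = -5.5/23.95 = -0.229645…
Arc Ed = %ΔQ / %ΔP = (7557/13391.5) / (-5.5/23.95) = -2.4573…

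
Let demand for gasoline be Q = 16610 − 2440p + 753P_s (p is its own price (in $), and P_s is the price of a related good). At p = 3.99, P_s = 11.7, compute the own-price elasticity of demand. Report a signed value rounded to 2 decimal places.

-0.62

At the given values, Q = 16610 − 2440(3.99) + 753(11.7) = 15684.5.
∂Q/∂p = −2440.
E = (-2440) × (3.99/15684.5) = -0.6207…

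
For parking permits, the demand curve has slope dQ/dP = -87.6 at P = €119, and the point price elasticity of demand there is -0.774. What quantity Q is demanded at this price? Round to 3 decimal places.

Ed = (dQ/dP)·(P/Q) ⇒ Q = (dQ/dP)·P/Ed = (-87.6)·119/(-0.774) = 13468.21705…

13468.217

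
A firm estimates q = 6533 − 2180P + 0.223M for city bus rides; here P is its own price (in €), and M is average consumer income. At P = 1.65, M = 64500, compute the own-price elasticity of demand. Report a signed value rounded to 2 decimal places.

-0.21

At the given values, q = 6533 − 2180(1.65) + 0.223(64500) = 17319.5.
∂q/∂P = −2180.
E = (-2180) × (1.65/17319.5) = -0.2076…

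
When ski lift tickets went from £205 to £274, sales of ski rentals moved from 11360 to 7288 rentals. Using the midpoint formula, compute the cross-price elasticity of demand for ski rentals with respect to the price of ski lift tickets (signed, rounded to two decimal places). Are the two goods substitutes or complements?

%ΔQ_{ski rentals} = (7288 − 11360)/avg = -4072/9324 = -0.436722…
%ΔP_{ski lift tickets} = (274 − 205)/avg = 69/239.5 = 0.288100…
E_cross = (-4072/9324) / (69/239.5) = -1.5158…
E_cross < 0 ⇒ the goods are complements.

-1.52; complements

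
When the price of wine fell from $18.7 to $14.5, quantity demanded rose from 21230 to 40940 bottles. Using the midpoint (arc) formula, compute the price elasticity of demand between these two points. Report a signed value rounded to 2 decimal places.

%ΔQ = (40940 − 21230) / [(21230 + 40940)/2] = 19710/31085 = 0.634067…
%ΔP = (14.5 − 18.7) / [(18.7 + 14.5)/2] = -4.2/16.6 = -0.253012…
Arc Ed = %ΔQ / %ΔP = (19710/31085) / (-4.2/16.6) = -2.5060…

-2.51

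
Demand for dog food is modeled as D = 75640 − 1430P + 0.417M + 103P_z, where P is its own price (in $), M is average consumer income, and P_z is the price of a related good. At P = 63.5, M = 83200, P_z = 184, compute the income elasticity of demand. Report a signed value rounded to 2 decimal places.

At the given values, D = 75640 − 1430(63.5) + 0.417(83200) + 103(184) = 38481.4.
∂D/∂M = 0.417.
E = (0.417) × (83200/38481.4) = 0.9015…

0.90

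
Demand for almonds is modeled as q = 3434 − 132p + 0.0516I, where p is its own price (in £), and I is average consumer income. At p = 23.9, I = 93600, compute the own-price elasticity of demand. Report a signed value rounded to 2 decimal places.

-0.62

At the given values, q = 3434 − 132(23.9) + 0.0516(93600) = 5108.96.
∂q/∂p = −132.
E = (-132) × (23.9/5108.96) = -0.6175…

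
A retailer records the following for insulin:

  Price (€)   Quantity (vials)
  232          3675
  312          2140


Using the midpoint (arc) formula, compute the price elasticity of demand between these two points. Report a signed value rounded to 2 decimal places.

-1.80

%ΔQ = (2140 − 3675) / [(3675 + 2140)/2] = -1535/2907.5 = -0.527944…
%ΔP = (312 − 232) / [(232 + 312)/2] = 80/272 = 0.294117…
Arc Ed = %ΔQ / %ΔP = (-1535/2907.5) / (80/272) = -1.7950…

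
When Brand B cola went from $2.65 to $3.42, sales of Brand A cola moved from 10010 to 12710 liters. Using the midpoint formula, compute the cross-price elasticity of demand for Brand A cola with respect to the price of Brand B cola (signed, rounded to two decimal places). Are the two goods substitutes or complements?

0.94; substitutes

%ΔQ_{Brand A cola} = (12710 − 10010)/avg = 2700/11360 = 0.237676…
%ΔP_{Brand B cola} = (3.42 − 2.65)/avg = 0.77/3.035 = 0.253706…
E_cross = (2700/11360) / (0.77/3.035) = 0.9368…
E_cross > 0 ⇒ the goods are substitutes.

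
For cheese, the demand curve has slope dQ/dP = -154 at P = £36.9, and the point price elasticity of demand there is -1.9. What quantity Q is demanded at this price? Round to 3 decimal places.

Ed = (dQ/dP)·(P/Q) ⇒ Q = (dQ/dP)·P/Ed = (-154)·36.9/(-1.9) = 2990.84210…

2990.842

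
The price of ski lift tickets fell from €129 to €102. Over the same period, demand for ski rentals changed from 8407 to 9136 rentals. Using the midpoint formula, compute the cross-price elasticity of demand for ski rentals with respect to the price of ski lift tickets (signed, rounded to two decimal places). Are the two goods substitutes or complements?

%ΔQ_{ski rentals} = (9136 − 8407)/avg = 729/8771.5 = 0.083110…
%ΔP_{ski lift tickets} = (102 − 129)/avg = -27/115.5 = -0.233766…
E_cross = (729/8771.5) / (-27/115.5) = -0.3555…
E_cross < 0 ⇒ the goods are complements.

-0.36; complements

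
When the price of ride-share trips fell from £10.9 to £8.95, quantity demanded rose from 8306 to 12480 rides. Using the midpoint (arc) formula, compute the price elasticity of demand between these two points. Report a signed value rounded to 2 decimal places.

-2.04

%ΔQ = (12480 − 8306) / [(8306 + 12480)/2] = 4174/10393 = 0.401616…
%ΔP = (8.95 − 10.9) / [(10.9 + 8.95)/2] = -1.95/9.925 = -0.196473…
Arc Ed = %ΔQ / %ΔP = (4174/10393) / (-1.95/9.925) = -2.0441…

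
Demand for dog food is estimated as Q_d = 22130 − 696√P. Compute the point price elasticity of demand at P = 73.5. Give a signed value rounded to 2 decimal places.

-0.18

dQ_d/dP = −696/(2√P) = -40.5915. At P = 73.5, Q_d = 16163.
Ed = (dQ_d/dP)·(P/Q_d) = (-40.5915) × (73.5/16163) = -0.1845…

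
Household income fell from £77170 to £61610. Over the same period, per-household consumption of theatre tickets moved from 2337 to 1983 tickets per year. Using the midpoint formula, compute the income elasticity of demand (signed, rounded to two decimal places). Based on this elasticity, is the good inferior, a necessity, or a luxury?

0.73; necessity

%ΔQ = (1983 − 2337)/[( 2337 + 1983)/2] = -354/2160 = -0.163888…
%ΔIncome = (61610 − 77170)/[( 77170 + 61610)/2] = -15560/69390 = -0.224239…
E_income = (-354/2160) / (-15560/69390) = 0.7308…
0 < E_income < 1 ⇒ normal good, necessity.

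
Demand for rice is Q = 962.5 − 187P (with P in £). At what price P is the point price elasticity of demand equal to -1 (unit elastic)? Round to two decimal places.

2.57

Ed = −187P/(962.5 − 187P). Set this equal to -1:
187P = 1·(962.5 − 187P) ⇒ 187P(1 + 1) = 1·962.5
P = 1·962.5 / (187·2) = 2.5735…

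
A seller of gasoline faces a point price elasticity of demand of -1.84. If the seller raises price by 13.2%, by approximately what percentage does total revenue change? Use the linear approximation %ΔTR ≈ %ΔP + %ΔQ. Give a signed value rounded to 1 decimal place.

%ΔQ ≈ Ed × %ΔP = (-1.84) × (+13.2%) = -24.2880%
%ΔTR ≈ %ΔP + %ΔQ = (+13.2%) + (-24.2880%) = -11.0880%

-11.1%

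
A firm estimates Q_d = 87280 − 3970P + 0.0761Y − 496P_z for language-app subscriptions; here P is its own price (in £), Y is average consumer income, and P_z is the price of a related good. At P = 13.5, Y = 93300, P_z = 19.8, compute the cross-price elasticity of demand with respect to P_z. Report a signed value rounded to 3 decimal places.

At the given values, Q_d = 87280 − 3970(13.5) + 0.0761(93300) − 496(19.8) = 30964.33.
∂Q_d/∂P_z = -496.
E = (-496) × (19.8/30964.33) = -0.31716…

-0.317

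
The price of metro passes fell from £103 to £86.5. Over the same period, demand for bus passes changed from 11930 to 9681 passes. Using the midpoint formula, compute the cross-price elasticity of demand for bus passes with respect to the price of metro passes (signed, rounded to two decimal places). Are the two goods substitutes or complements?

%ΔQ_{bus passes} = (9681 − 11930)/avg = -2249/10805.5 = -0.208134…
%ΔP_{metro passes} = (86.5 − 103)/avg = -16.5/94.75 = -0.174142…
E_cross = (-2249/10805.5) / (-16.5/94.75) = 1.1951…
E_cross > 0 ⇒ the goods are substitutes.

1.20; substitutes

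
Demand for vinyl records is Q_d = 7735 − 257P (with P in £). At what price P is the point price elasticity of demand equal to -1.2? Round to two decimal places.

Ed = −257P/(7735 − 257P). Set this equal to -1.2:
257P = 1.2·(7735 − 257P) ⇒ 257P(1 + 1.2) = 1.2·7735
P = 1.2·7735 / (257·2.2) = 16.4166…

16.42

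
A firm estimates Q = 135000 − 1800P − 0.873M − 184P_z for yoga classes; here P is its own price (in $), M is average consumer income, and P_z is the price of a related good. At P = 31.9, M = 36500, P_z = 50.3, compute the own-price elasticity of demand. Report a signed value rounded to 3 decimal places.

-1.575

At the given values, Q = 135000 − 1800(31.9) − 0.873(36500) − 184(50.3) = 36460.3.
∂Q/∂P = −1800.
E = (-1800) × (31.9/36460.3) = -1.57486…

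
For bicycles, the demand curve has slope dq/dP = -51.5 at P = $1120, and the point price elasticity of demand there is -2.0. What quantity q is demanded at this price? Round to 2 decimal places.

Ed = (dq/dP)·(P/q) ⇒ q = (dq/dP)·P/Ed = (-51.5)·1120/(-2.0) = 28840

28840.00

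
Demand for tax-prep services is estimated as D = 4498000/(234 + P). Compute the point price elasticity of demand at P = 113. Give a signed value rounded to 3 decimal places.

-0.326

dD/dP = −4498000/(234 + P)² = -37.356. At P = 113, D = 12962.5.
Ed = (dD/dP)·(P/D) = (-37.356) × (113/12962.5) = -0.32564…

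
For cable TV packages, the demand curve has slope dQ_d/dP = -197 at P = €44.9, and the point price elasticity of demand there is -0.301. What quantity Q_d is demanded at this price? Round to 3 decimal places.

Ed = (dQ_d/dP)·(P/Q_d) ⇒ Q_d = (dQ_d/dP)·P/Ed = (-197)·44.9/(-0.301) = 29386.37873…

29386.379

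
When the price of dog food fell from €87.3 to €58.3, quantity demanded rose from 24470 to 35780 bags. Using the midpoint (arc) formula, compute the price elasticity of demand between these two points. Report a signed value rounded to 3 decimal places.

-0.942

%ΔQ = (35780 − 24470) / [(24470 + 35780)/2] = 11310/30125 = 0.375435…
%ΔP = (58.3 − 87.3) / [(87.3 + 58.3)/2] = -29/72.8 = -0.398351…
Arc Ed = %ΔQ / %ΔP = (11310/30125) / (-29/72.8) = -0.94247…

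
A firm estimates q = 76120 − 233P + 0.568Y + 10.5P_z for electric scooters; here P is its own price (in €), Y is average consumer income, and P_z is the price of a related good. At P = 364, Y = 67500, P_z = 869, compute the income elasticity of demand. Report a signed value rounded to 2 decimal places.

At the given values, q = 76120 − 233(364) + 0.568(67500) + 10.5(869) = 38772.5.
∂q/∂Y = 0.568.
E = (0.568) × (67500/38772.5) = 0.9888…

0.99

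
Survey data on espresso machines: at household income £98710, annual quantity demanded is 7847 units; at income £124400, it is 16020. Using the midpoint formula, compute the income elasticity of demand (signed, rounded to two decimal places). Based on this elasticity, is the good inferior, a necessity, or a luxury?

%ΔQ = (16020 − 7847)/[( 7847 + 16020)/2] = 8173/11933.5 = 0.684878…
%ΔIncome = (124400 − 98710)/[( 98710 + 124400)/2] = 25690/111555 = 0.230289…
E_income = (8173/11933.5) / (25690/111555) = 2.9739…
E_income > 1 ⇒ normal good, luxury.

2.97; luxury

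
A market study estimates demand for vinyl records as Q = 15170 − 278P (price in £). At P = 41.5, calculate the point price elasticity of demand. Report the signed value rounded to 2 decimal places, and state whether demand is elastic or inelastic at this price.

dQ/dP = −278. At P = 41.5, Q = 15170 − 278(41.5) = 3633.
Ed = (dQ/dP)·(P/Q) = −278 × (41.5/3633) = -3.1756…
|Ed| = 3.18 > 1, so demand is elastic.

-3.18; elastic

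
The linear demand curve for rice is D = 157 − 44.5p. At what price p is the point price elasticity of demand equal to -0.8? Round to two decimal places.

1.57

Ed = −44.5p/(157 − 44.5p). Set this equal to -0.8:
44.5p = 0.8·(157 − 44.5p) ⇒ 44.5p(1 + 0.8) = 0.8·157
p = 0.8·157 / (44.5·1.8) = 1.5680…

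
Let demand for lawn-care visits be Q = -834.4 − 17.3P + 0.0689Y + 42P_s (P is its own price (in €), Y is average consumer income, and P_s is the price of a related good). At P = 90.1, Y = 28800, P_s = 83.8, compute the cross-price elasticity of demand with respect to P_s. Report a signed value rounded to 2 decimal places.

1.13

At the given values, Q = -834.4 − 17.3(90.1) + 0.0689(28800) + 42(83.8) = 3110.79.
∂Q/∂P_s = 42.
E = (42) × (83.8/3110.79) = 1.1314…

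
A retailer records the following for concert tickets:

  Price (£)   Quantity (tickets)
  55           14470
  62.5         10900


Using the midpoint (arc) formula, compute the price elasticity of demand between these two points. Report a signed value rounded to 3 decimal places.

-2.205

%ΔQ = (10900 − 14470) / [(14470 + 10900)/2] = -3570/12685 = -0.281434…
%ΔP = (62.5 − 55) / [(55 + 62.5)/2] = 7.5/58.75 = 0.127659…
Arc Ed = %ΔQ / %ΔP = (-3570/12685) / (7.5/58.75) = -2.20457…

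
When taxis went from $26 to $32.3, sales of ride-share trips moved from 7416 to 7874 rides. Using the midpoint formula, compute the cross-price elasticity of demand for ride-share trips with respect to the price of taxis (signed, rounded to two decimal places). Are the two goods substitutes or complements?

%ΔQ_{ride-share trips} = (7874 − 7416)/avg = 458/7645 = 0.059908…
%ΔP_{taxis} = (32.3 − 26)/avg = 6.3/29.15 = 0.216123…
E_cross = (458/7645) / (6.3/29.15) = 0.2771…
E_cross > 0 ⇒ the goods are substitutes.

0.28; substitutes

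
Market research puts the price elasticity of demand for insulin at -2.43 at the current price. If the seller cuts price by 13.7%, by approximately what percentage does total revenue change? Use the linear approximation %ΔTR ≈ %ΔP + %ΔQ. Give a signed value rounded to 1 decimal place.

%ΔQ ≈ Ed × %ΔP = (-2.43) × (-13.7%) = +33.2910%
%ΔTR ≈ %ΔP + %ΔQ = (-13.7%) + (+33.2910%) = +19.5910%

+19.6%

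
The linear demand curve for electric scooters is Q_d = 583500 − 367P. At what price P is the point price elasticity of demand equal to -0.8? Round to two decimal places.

706.63

Ed = −367P/(583500 − 367P). Set this equal to -0.8:
367P = 0.8·(583500 − 367P) ⇒ 367P(1 + 0.8) = 0.8·583500
P = 0.8·583500 / (367·1.8) = 706.6303…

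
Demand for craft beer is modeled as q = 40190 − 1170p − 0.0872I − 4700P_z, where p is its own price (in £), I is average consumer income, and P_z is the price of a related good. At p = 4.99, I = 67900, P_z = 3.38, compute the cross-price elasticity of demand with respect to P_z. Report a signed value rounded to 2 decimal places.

At the given values, q = 40190 − 1170(4.99) − 0.0872(67900) − 4700(3.38) = 12544.82.
∂q/∂P_z = -4700.
E = (-4700) × (3.38/12544.82) = -1.2663…

-1.27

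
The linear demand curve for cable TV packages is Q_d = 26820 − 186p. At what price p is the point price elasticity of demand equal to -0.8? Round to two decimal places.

64.09

Ed = −186p/(26820 − 186p). Set this equal to -0.8:
186p = 0.8·(26820 − 186p) ⇒ 186p(1 + 0.8) = 0.8·26820
p = 0.8·26820 / (186·1.8) = 64.0860…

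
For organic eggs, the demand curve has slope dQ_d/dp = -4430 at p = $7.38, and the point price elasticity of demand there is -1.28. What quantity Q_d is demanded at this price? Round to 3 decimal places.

25541.719

Ed = (dQ_d/dp)·(p/Q_d) ⇒ Q_d = (dQ_d/dp)·p/Ed = (-4430)·7.38/(-1.28) = 25541.71875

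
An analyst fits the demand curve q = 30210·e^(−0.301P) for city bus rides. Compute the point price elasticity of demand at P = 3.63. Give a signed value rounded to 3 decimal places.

-1.093

dq/dP = −0.301·q = -3049.26. At P = 3.63, q = 10130.4.
Ed = (dq/dP)·(P/q) = (-3049.26) × (3.63/10130.4) = -1.09263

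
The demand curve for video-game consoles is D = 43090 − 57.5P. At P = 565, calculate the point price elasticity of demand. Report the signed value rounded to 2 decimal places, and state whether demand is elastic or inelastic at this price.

dD/dP = −57.5. At P = 565, D = 43090 − 57.5(565) = 10602.5.
Ed = (dD/dP)·(P/D) = −57.5 × (565/10602.5) = -3.0641…
|Ed| = 3.06 > 1, so demand is elastic.

-3.06; elastic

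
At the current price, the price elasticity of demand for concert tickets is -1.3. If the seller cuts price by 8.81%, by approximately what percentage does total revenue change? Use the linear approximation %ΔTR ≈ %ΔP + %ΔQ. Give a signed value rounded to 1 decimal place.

+2.6%

%ΔQ ≈ Ed × %ΔP = (-1.3) × (-8.81%) = +11.4530%
%ΔTR ≈ %ΔP + %ΔQ = (-8.81%) + (+11.4530%) = +2.6430%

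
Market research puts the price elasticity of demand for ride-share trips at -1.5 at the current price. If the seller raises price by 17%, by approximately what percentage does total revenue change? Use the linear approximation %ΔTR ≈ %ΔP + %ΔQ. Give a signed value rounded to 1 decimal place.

-8.5%

%ΔQ ≈ Ed × %ΔP = (-1.5) × (+17%) = -25.5000%
%ΔTR ≈ %ΔP + %ΔQ = (+17%) + (-25.5000%) = -8.5000%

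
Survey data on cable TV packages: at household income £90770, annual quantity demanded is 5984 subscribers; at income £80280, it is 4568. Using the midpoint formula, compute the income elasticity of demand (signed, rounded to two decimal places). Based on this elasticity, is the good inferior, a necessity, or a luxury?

%ΔQ = (4568 − 5984)/[( 5984 + 4568)/2] = -1416/5276 = -0.268385…
%ΔIncome = (80280 − 90770)/[( 90770 + 80280)/2] = -10490/85525 = -0.122654…
E_income = (-1416/5276) / (-10490/85525) = 2.1881…
E_income > 1 ⇒ normal good, luxury.

2.19; luxury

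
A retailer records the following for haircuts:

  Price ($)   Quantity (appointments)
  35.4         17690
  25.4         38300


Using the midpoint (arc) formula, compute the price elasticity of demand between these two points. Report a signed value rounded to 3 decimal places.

-2.238

%ΔQ = (38300 − 17690) / [(17690 + 38300)/2] = 20610/27995 = 0.736202…
%ΔP = (25.4 − 35.4) / [(35.4 + 25.4)/2] = -10/30.4 = -0.328947…
Arc Ed = %ΔQ / %ΔP = (20610/27995) / (-10/30.4) = -2.23805…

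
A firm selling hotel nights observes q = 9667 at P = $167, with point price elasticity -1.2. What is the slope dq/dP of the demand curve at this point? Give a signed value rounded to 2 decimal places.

Ed = (dq/dP)·(P/q) ⇒ dq/dP = Ed·q/P = (-1.2)·9667/167 = -69.4634…

-69.46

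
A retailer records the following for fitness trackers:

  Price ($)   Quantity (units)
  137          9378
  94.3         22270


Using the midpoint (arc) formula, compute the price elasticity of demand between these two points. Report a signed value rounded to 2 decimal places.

%ΔQ = (22270 − 9378) / [(9378 + 22270)/2] = 12892/15824 = 0.814711…
%ΔP = (94.3 − 137) / [(137 + 94.3)/2] = -42.7/115.65 = -0.369217…
Arc Ed = %ΔQ / %ΔP = (12892/15824) / (-42.7/115.65) = -2.2065…

-2.21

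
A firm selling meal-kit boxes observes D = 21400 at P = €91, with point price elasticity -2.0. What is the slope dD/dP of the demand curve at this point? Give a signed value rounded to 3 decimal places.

-470.330

Ed = (dD/dP)·(P/D) ⇒ dD/dP = Ed·D/P = (-2.0)·21400/91 = -470.32967…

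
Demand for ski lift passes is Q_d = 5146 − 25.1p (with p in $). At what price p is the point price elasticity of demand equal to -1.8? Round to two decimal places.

131.80

Ed = −25.1p/(5146 − 25.1p). Set this equal to -1.8:
25.1p = 1.8·(5146 − 25.1p) ⇒ 25.1p(1 + 1.8) = 1.8·5146
p = 1.8·5146 / (25.1·2.8) = 131.7985…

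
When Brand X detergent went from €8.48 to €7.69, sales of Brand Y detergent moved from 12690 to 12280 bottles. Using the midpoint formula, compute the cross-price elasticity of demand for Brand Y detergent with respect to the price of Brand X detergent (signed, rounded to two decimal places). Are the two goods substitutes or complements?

%ΔQ_{Brand Y detergent} = (12280 − 12690)/avg = -410/12485 = -0.032839…
%ΔP_{Brand X detergent} = (7.69 − 8.48)/avg = -0.79/8.085 = -0.097711…
E_cross = (-410/12485) / (-0.79/8.085) = 0.3360…
E_cross > 0 ⇒ the goods are substitutes.

0.34; substitutes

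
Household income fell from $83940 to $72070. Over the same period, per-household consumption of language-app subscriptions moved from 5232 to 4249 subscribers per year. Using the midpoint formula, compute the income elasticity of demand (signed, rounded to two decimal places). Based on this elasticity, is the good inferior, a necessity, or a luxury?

%ΔQ = (4249 − 5232)/[( 5232 + 4249)/2] = -983/4740.5 = -0.207362…
%ΔIncome = (72070 − 83940)/[( 83940 + 72070)/2] = -11870/78005 = -0.152169…
E_income = (-983/4740.5) / (-11870/78005) = 1.3627…
E_income > 1 ⇒ normal good, luxury.

1.36; luxury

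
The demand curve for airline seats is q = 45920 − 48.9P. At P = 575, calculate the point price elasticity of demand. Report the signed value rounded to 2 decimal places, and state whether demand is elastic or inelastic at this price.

dq/dP = −48.9. At P = 575, q = 45920 − 48.9(575) = 17802.5.
Ed = (dq/dP)·(P/q) = −48.9 × (575/17802.5) = -1.5794…
|Ed| = 1.58 > 1, so demand is elastic.

-1.58; elastic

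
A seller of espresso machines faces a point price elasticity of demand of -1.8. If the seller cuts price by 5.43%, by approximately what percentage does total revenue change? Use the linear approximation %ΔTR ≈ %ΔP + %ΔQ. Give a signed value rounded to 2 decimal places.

%ΔQ ≈ Ed × %ΔP = (-1.8) × (-5.43%) = +9.7740%
%ΔTR ≈ %ΔP + %ΔQ = (-5.43%) + (+9.7740%) = +4.3440%

+4.34%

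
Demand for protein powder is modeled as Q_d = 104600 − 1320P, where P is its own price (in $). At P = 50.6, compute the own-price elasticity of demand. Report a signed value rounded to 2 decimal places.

-1.77

At the given values, Q_d = 104600 − 1320(50.6) = 37808.
∂Q_d/∂P = −1320.
E = (-1320) × (50.6/37808) = -1.7666…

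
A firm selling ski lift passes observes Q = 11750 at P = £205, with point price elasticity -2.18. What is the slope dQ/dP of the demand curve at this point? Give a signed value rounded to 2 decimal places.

-124.95

Ed = (dQ/dP)·(P/Q) ⇒ dQ/dP = Ed·Q/P = (-2.18)·11750/205 = -124.9512…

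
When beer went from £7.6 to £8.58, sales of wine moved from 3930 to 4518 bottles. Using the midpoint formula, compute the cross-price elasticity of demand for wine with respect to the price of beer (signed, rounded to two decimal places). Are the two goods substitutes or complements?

%ΔQ_{wine} = (4518 − 3930)/avg = 588/4224 = 0.139204…
%ΔP_{beer} = (8.58 − 7.6)/avg = 0.98/8.09 = 0.121137…
E_cross = (588/4224) / (0.98/8.09) = 1.1491…
E_cross > 0 ⇒ the goods are substitutes.

1.15; substitutes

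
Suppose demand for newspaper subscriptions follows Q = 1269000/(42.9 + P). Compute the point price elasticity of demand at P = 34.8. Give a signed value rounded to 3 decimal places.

-0.448

dQ/dP = −1269000/(42.9 + P)² = -210.194. At P = 34.8, Q = 16332.
Ed = (dQ/dP)·(P/Q) = (-210.194) × (34.8/16332) = -0.44787…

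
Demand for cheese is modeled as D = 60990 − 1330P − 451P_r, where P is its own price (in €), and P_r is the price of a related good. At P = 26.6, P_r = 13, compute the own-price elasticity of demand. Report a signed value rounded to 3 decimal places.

-1.791

At the given values, D = 60990 − 1330(26.6) − 451(13) = 19749.
∂D/∂P = −1330.
E = (-1330) × (26.6/19749) = -1.79138…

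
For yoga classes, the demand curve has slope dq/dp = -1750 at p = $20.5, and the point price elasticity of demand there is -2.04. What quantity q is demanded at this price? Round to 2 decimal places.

17585.78

Ed = (dq/dp)·(p/q) ⇒ q = (dq/dp)·p/Ed = (-1750)·20.5/(-2.04) = 17585.7843…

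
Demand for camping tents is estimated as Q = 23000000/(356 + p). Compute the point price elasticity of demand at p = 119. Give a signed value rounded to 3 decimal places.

dQ/dp = −23000000/(356 + p)² = -101.939. At p = 119, Q = 48421.1.
Ed = (dQ/dp)·(p/Q) = (-101.939) × (119/48421.1) = -0.25052…

-0.251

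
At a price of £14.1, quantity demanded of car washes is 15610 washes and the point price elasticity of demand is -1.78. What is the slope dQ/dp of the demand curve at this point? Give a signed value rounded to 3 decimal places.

Ed = (dQ/dp)·(p/Q) ⇒ dQ/dp = Ed·Q/p = (-1.78)·15610/14.1 = -1970.62411…

-1970.624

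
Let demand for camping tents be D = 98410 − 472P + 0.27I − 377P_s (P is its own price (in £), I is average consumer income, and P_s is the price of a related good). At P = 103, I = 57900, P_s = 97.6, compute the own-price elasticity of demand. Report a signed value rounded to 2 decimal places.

-1.70

At the given values, D = 98410 − 472(103) + 0.27(57900) − 377(97.6) = 28631.8.
∂D/∂P = −472.
E = (-472) × (103/28631.8) = -1.6979…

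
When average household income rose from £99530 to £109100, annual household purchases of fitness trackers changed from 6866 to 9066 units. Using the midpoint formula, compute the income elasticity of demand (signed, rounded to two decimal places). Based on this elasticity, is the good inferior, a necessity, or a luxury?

%ΔQ = (9066 − 6866)/[( 6866 + 9066)/2] = 2200/7966 = 0.276173…
%ΔIncome = (109100 − 99530)/[( 99530 + 109100)/2] = 9570/104315 = 0.091741…
E_income = (2200/7966) / (9570/104315) = 3.0103…
E_income > 1 ⇒ normal good, luxury.

3.01; luxury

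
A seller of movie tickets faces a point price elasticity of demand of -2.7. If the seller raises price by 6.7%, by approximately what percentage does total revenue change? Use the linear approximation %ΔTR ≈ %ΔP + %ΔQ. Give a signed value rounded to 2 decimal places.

%ΔQ ≈ Ed × %ΔP = (-2.7) × (+6.7%) = -18.0900%
%ΔTR ≈ %ΔP + %ΔQ = (+6.7%) + (-18.0900%) = -11.3900%

-11.39%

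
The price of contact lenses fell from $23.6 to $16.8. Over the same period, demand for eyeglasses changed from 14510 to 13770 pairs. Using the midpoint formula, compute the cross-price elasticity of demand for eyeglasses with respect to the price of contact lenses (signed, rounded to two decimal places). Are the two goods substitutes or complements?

%ΔQ_{eyeglasses} = (13770 − 14510)/avg = -740/14140 = -0.052333…
%ΔP_{contact lenses} = (16.8 − 23.6)/avg = -6.8/20.2 = -0.336633…
E_cross = (-740/14140) / (-6.8/20.2) = 0.1554…
E_cross > 0 ⇒ the goods are substitutes.

0.16; substitutes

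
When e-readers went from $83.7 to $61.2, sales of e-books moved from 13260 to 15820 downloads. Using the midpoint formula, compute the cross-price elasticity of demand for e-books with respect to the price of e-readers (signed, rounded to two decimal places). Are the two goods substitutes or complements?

-0.57; complements

%ΔQ_{e-books} = (15820 − 13260)/avg = 2560/14540 = 0.176066…
%ΔP_{e-readers} = (61.2 − 83.7)/avg = -22.5/72.45 = -0.310559…
E_cross = (2560/14540) / (-22.5/72.45) = -0.5669…
E_cross < 0 ⇒ the goods are complements.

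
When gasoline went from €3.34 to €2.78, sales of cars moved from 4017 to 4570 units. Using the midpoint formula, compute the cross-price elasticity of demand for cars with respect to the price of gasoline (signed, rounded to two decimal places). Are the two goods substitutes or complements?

-0.70; complements

%ΔQ_{cars} = (4570 − 4017)/avg = 553/4293.5 = 0.128799…
%ΔP_{gasoline} = (2.78 − 3.34)/avg = -0.56/3.06 = -0.183006…
E_cross = (553/4293.5) / (-0.56/3.06) = -0.7037…
E_cross < 0 ⇒ the goods are complements.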